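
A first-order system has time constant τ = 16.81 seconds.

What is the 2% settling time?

For first-order system, 2% settling time ≈ 4τ = 4 × 16.81 = 67.24 s.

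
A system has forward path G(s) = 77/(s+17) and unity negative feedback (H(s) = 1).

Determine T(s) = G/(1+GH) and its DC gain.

T(s) = G/(1+GH) = [77/(s+17)] / [1 + 77/(s+17)] = 77/(s+17+77) = 77/(s+94). DC gain = 77/94 = 0.8191.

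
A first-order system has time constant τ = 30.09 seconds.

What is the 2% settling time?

For first-order system, 2% settling time ≈ 4τ = 4 × 30.09 = 120.36 s.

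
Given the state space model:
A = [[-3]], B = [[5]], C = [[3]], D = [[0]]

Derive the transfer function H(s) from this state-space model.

(sI - A)⁻¹ = 1/(s + 3). H(s) = 3 × 5/(s + 3) + 0 = 15/(s + 3).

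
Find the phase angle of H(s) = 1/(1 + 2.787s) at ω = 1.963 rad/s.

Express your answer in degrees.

Phase = -arctan(ωτ) = -arctan(1.963 × 2.787) = -79.6°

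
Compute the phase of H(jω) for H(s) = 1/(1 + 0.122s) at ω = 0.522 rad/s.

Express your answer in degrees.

Phase = -arctan(ωτ) = -arctan(0.522 × 0.122) = -3.6°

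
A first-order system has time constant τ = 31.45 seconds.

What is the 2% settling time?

For first-order system, 2% settling time ≈ 4τ = 4 × 31.45 = 125.8 s.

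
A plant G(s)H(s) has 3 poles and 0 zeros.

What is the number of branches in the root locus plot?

Root locus has n branches where n = number of poles = 3.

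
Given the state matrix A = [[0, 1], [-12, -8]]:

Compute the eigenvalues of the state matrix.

det(A - λI) = λ² - (-8)λ + 12 = (λ - (-2))(λ - (-6)). Eigenvalues: -2, -6.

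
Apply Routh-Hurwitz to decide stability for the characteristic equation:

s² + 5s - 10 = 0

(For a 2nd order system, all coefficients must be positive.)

Coefficients: 1, 5, -10. c=-10 not positive, so system is unstable.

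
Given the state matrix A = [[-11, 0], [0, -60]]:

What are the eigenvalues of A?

For diagonal matrix, eigenvalues are diagonal entries: λ₁ = -11, λ₂ = -60.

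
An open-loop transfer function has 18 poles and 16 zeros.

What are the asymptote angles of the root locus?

n - m = 18 - 16 = 2. Angles: θk = (2k + 1)·180°/2 = 90°, 270°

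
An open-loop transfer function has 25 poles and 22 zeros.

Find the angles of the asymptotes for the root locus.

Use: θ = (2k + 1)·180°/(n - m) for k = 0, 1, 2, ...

n - m = 25 - 22 = 3. Angles: θk = (2k + 1)·180°/3 = 60°, 180°, 300°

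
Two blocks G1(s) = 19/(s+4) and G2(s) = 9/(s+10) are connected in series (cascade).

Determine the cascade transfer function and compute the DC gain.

Series: multiply transfer functions. G_eq = 19/(s+4) × 9/(s+10) = 171/((s+4)(s+10)). DC gain = 171/(4×10) = 4.275.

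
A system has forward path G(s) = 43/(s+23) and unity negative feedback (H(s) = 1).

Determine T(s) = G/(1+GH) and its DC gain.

T(s) = G/(1+GH) = [43/(s+23)] / [1 + 43/(s+23)] = 43/(s+23+43) = 43/(s+66). DC gain = 43/66 = 0.6515.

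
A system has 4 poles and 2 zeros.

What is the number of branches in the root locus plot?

Root locus has n branches where n = number of poles = 4.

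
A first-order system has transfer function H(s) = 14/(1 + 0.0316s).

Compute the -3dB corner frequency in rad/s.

Corner frequency = 1/τ = 1/0.0316 = 31.646 rad/s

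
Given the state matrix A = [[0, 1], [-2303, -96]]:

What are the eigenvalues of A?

det(A - λI) = λ² - (-96)λ + 2303 = (λ - (-47))(λ - (-49)). Eigenvalues: -47, -49.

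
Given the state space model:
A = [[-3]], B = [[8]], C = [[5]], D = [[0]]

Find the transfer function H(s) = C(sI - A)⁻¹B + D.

(sI - A)⁻¹ = 1/(s + 3). H(s) = 5 × 8/(s + 3) + 0 = 40/(s + 3).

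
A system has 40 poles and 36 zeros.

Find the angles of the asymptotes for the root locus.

n - m = 40 - 36 = 4. Angles: θk = (2k + 1)·180°/4 = 45°, 135°, 225°, 315°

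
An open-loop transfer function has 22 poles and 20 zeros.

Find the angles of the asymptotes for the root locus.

n - m = 22 - 20 = 2. Angles: θk = (2k + 1)·180°/2 = 90°, 270°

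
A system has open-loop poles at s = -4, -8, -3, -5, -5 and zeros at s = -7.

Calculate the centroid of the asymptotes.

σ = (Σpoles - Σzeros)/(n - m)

σ = (Σpoles - Σzeros)/(n - m) = (-25 - (-7))/(5 - 1) = -18/4 = -4.5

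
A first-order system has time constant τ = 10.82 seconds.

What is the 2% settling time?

For first-order system, 2% settling time ≈ 4τ = 4 × 10.82 = 43.28 s.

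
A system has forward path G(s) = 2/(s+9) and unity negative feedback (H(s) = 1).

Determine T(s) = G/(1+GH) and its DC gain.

T(s) = G/(1+GH) = [2/(s+9)] / [1 + 2/(s+9)] = 2/(s+9+2) = 2/(s+11). DC gain = 2/11 = 0.1818.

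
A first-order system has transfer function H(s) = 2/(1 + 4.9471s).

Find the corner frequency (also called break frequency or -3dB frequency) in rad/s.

Corner frequency = 1/τ = 1/4.9471 = 0.202 rad/s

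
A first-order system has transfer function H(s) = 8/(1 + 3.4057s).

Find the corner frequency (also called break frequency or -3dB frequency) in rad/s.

Corner frequency = 1/τ = 1/3.4057 = 0.294 rad/s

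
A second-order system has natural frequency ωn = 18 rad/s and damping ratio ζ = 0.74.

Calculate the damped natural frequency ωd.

ωd = ωn√(1 - ζ²) = 18√(1 - 0.74²) = 12.11 rad/s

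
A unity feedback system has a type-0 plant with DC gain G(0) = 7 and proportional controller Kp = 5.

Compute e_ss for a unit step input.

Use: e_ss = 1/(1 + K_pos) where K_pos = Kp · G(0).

K_pos = Kp · G(0) = 5 × 7 = 35. e_ss = 1/(1 + 35) = 0.0278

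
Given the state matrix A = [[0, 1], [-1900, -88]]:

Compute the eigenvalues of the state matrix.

det(A - λI) = λ² - (-88)λ + 1900 = (λ - (-50))(λ - (-38)). Eigenvalues: -50, -38.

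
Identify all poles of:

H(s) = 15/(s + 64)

Pole is where denominator = 0: s + 64 = 0, so s = -64.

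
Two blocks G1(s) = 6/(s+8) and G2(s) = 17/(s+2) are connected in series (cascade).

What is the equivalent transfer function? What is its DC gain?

Series: multiply transfer functions. G_eq = 6/(s+8) × 17/(s+2) = 102/((s+8)(s+2)). DC gain = 102/(8×2) = 6.375.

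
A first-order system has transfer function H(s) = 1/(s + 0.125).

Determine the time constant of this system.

For H(s) = 1/(s + 1/τ), the pole is at -1/τ = -0.125, so τ = 1/0.125 = 8 s.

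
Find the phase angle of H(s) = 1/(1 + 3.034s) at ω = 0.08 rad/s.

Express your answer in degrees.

Phase = -arctan(ωτ) = -arctan(0.08 × 3.034) = -13.6°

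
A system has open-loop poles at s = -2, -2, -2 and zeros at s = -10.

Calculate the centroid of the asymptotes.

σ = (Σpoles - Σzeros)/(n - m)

σ = (Σpoles - Σzeros)/(n - m) = (-6 - (-10))/(3 - 1) = 4/2 = 2.0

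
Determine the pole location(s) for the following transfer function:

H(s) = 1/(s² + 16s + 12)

Discriminant = 16² - 4×1×12 = 256 - 48 = 208 > 0, so two distinct real poles. Using quadratic formula: s = (-16 ± √208)/(2×1) = (-16 ± √208)/2, with √208 ≈ 14.4222. s₁ ≈ -0.7889, s₂ ≈ -15.2111. Poles: s₁ = -0.7889, s₂ = -15.2111.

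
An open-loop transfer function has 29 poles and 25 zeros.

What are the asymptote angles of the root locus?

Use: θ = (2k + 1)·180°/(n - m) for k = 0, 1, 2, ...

n - m = 29 - 25 = 4. Angles: θk = (2k + 1)·180°/4 = 45°, 135°, 225°, 315°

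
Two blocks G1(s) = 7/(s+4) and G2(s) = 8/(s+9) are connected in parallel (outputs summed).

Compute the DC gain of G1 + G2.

Parallel: G_eq = G1 + G2. DC gain = G1(0) + G2(0) = 7/4 + 8/9 = 1.75 + 0.8889 = 2.6389.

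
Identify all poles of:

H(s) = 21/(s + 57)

Pole is where denominator = 0: s + 57 = 0, so s = -57.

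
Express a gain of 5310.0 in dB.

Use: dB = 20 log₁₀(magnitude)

dB = 20 log₁₀(5310.0) = 74.5 dB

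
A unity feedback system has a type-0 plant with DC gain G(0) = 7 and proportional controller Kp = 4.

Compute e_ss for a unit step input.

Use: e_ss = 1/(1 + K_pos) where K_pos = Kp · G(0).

K_pos = Kp · G(0) = 4 × 7 = 28. e_ss = 1/(1 + 28) = 0.0345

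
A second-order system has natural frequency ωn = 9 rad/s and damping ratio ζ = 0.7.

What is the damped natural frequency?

ωd = ωn√(1 - ζ²) = 9√(1 - 0.7²) = 6.43 rad/s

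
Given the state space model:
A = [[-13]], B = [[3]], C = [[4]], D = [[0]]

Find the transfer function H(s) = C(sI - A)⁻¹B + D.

(sI - A)⁻¹ = 1/(s + 13). H(s) = 4 × 3/(s + 13) + 0 = 12/(s + 13).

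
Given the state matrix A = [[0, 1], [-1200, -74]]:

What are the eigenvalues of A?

det(A - λI) = λ² - (-74)λ + 1200 = (λ - (-50))(λ - (-24)). Eigenvalues: -50, -24.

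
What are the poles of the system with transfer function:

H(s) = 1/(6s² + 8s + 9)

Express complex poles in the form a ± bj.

Discriminant = 8² - 4×6×9 = 64 - 216 = -152 < 0, so the poles are a complex conjugate pair s = (-8 ± j√152)/(2×6). Real part = -8/(2×6) = -8/12 ≈ -0.6667; imaginary part = ±√152/(2×6) ≈ 1.0274. Poles: s = -0.6667 ± 1.0274j.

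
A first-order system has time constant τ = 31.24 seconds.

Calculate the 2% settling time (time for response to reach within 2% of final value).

For first-order system, 2% settling time ≈ 4τ = 4 × 31.24 = 124.96 s.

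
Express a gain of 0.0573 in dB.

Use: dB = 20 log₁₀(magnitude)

dB = 20 log₁₀(0.0573) = -24.8 dB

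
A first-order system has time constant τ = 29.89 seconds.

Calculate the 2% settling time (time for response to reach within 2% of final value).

For first-order system, 2% settling time ≈ 4τ = 4 × 29.89 = 119.56 s.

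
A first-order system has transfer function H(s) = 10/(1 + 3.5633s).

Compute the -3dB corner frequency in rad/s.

Corner frequency = 1/τ = 1/3.5633 = 0.281 rad/s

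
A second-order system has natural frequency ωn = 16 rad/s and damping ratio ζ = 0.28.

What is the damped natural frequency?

ωd = ωn√(1 - ζ²) = 16√(1 - 0.28²) = 15.36 rad/s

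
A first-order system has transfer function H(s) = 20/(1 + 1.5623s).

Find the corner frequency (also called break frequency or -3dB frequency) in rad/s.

Corner frequency = 1/τ = 1/1.5623 = 0.64 rad/s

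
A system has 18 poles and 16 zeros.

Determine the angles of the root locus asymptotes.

n - m = 18 - 16 = 2. Angles: θk = (2k + 1)·180°/2 = 90°, 270°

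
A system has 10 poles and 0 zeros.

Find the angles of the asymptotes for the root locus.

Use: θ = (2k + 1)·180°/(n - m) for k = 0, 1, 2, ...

n - m = 10 - 0 = 10. Angles: θk = (2k + 1)·180°/10 = 18°, 54°, 90°, 126°, 162°, 198°, 234°, 270°, 306°, 342°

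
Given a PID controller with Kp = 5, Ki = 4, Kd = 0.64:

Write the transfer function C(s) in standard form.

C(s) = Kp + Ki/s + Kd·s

Substituting values: C(s) = 5 + 4/s + 0.64s = (0.64s² + 5s + 4)/s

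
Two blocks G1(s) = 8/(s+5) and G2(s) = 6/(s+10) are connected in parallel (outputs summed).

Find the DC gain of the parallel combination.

Parallel: G_eq = G1 + G2. DC gain = G1(0) + G2(0) = 8/5 + 6/10 = 1.6 + 0.6 = 2.2.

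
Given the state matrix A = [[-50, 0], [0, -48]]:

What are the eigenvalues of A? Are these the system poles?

For diagonal matrix, eigenvalues are diagonal entries: λ₁ = -50, λ₂ = -48. Eigenvalues of A = system poles.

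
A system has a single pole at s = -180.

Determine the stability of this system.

Pole at s = -180 is in the left half-plane. Stable.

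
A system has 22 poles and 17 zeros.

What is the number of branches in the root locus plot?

Root locus has n branches where n = number of poles = 22.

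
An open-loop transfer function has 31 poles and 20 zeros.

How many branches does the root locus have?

Root locus has n branches where n = number of poles = 31.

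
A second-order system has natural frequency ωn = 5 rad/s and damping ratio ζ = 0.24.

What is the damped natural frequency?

ωd = ωn√(1 - ζ²) = 5√(1 - 0.24²) = 4.85 rad/s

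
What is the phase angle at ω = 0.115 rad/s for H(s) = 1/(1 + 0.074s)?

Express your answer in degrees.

Phase = -arctan(ωτ) = -arctan(0.115 × 0.074) = -0.5°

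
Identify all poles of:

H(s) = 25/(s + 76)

Pole is where denominator = 0: s + 76 = 0, so s = -76.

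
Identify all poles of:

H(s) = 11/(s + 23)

Pole is where denominator = 0: s + 23 = 0, so s = -23.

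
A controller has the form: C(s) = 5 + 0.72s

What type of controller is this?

This is a Proportional-Derivative (PD) controller.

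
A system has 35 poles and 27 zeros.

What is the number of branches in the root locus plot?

Root locus has n branches where n = number of poles = 35.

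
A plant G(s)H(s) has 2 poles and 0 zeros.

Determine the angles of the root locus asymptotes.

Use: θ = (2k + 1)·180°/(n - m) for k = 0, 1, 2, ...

n - m = 2 - 0 = 2. Angles: θk = (2k + 1)·180°/2 = 90°, 270°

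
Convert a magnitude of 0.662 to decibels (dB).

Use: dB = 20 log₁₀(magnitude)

dB = 20 log₁₀(0.662) = -3.6 dB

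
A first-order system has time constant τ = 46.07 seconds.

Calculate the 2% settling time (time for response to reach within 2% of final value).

For first-order system, 2% settling time ≈ 4τ = 4 × 46.07 = 184.28 s.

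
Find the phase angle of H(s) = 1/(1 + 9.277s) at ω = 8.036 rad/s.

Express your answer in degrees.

Phase = -arctan(ωτ) = -arctan(8.036 × 9.277) = -89.2°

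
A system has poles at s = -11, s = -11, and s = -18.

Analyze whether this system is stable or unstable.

All poles are in the left half-plane. System is stable.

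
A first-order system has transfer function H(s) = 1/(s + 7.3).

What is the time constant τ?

For H(s) = 1/(s + 1/τ), the pole is at -1/τ = -7.3, so τ = 1/7.3 = 0.1370 s.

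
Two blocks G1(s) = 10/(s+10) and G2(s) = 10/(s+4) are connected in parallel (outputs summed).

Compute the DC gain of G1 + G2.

Parallel: G_eq = G1 + G2. DC gain = G1(0) + G2(0) = 10/10 + 10/4 = 1 + 2.5 = 3.5.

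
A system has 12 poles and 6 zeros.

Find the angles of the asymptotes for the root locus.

n - m = 12 - 6 = 6. Angles: θk = (2k + 1)·180°/6 = 30°, 90°, 150°, 210°, 270°, 330°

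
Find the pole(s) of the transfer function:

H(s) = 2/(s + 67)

Pole is where denominator = 0: s + 67 = 0, so s = -67.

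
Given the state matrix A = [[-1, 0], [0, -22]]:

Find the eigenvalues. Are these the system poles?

For diagonal matrix, eigenvalues are diagonal entries: λ₁ = -1, λ₂ = -22. Eigenvalues of A = system poles.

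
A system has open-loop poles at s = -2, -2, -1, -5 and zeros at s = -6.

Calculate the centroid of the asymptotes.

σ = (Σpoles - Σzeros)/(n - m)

σ = (Σpoles - Σzeros)/(n - m) = (-10 - (-6))/(4 - 1) = -4/3 = -1.33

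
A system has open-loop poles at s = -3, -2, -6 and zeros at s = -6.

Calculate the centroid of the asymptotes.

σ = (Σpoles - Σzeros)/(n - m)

σ = (Σpoles - Σzeros)/(n - m) = (-11 - (-6))/(3 - 1) = -5/2 = -2.5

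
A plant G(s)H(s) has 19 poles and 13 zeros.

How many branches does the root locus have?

Root locus has n branches where n = number of poles = 19.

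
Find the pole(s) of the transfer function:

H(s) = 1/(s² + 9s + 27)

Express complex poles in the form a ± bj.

Discriminant = 9² - 4×1×27 = 81 - 108 = -27 < 0, so the poles are a complex conjugate pair s = (-9 ± j√27)/(2×1). Real part = -9/(2×1) = -9/2 = -4.5; imaginary part = ±√27/(2×1) ≈ 2.5981. Poles: s = -4.5 ± 2.5981j.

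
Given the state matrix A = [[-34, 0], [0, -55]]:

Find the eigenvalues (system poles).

For diagonal matrix, eigenvalues are diagonal entries: λ₁ = -34, λ₂ = -55.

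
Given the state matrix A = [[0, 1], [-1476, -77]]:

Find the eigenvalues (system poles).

det(A - λI) = λ² - (-77)λ + 1476 = (λ - (-41))(λ - (-36)). Eigenvalues: -41, -36.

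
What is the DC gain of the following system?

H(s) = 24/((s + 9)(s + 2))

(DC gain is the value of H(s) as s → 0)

DC gain = H(0) = 24/(9 × 2) = 24/18 = 1.3333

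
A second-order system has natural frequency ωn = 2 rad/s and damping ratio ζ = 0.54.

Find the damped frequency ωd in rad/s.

ωd = ωn√(1 - ζ²) = 2√(1 - 0.54²) = 1.68 rad/s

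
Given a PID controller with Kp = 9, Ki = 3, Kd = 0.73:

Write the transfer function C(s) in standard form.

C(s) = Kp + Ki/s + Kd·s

Substituting values: C(s) = 9 + 3/s + 0.73s = (0.73s² + 9s + 3)/s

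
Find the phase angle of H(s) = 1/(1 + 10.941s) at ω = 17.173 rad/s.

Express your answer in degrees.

Phase = -arctan(ωτ) = -arctan(17.173 × 10.941) = -89.7°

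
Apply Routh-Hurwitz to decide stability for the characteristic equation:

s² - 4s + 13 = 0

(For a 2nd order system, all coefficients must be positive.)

Coefficients: 1, -4, 13. b=-4 not positive, so system is unstable.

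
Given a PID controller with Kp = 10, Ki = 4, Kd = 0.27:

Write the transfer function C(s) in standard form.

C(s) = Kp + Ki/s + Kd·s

Substituting values: C(s) = 10 + 4/s + 0.27s = (0.27s² + 10s + 4)/s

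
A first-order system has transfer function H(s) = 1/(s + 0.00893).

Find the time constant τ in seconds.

For H(s) = 1/(s + 1/τ), the pole is at -1/τ = -0.00893, so τ = 1/0.00893 = 112 s.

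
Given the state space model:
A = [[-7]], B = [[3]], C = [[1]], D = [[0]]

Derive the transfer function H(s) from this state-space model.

(sI - A)⁻¹ = 1/(s + 7). H(s) = 1 × 3/(s + 7) + 0 = 3/(s + 7).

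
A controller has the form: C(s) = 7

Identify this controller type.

This is a Proportional (P) controller.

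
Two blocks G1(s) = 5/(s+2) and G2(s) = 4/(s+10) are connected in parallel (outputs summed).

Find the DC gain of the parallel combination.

Parallel: G_eq = G1 + G2. DC gain = G1(0) + G2(0) = 5/2 + 4/10 = 2.5 + 0.4 = 2.9.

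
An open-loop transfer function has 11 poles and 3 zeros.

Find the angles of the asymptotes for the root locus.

n - m = 11 - 3 = 8. Angles: θk = (2k + 1)·180°/8 = 22.5°, 67.5°, 112.5°, 157.5°, 202.5°, 247.5°, 292.5°, 337.5°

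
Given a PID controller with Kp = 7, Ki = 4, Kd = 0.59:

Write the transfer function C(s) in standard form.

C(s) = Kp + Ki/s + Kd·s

Substituting values: C(s) = 7 + 4/s + 0.59s = (0.59s² + 7s + 4)/s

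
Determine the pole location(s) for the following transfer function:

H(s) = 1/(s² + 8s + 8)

Discriminant = 8² - 4×1×8 = 64 - 32 = 32 > 0, so two distinct real poles. Using quadratic formula: s = (-8 ± √32)/(2×1) = (-8 ± √32)/2, with √32 ≈ 5.6569. s₁ ≈ -1.1716, s₂ ≈ -6.8284. Poles: s₁ = -1.1716, s₂ = -6.8284.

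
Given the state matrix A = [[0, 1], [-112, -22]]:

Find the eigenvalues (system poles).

det(A - λI) = λ² - (-22)λ + 112 = (λ - (-8))(λ - (-14)). Eigenvalues: -8, -14.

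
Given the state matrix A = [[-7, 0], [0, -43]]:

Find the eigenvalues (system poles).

For diagonal matrix, eigenvalues are diagonal entries: λ₁ = -7, λ₂ = -43.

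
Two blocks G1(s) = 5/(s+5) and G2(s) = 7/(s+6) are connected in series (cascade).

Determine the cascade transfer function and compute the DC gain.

Series: multiply transfer functions. G_eq = 5/(s+5) × 7/(s+6) = 35/((s+5)(s+6)). DC gain = 35/(5×6) = 1.1667.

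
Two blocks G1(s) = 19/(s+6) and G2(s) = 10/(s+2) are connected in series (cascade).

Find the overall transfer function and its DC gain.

Series: multiply transfer functions. G_eq = 19/(s+6) × 10/(s+2) = 190/((s+6)(s+2)). DC gain = 190/(6×2) = 15.8333.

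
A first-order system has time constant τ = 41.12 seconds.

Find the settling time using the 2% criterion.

For first-order system, 2% settling time ≈ 4τ = 4 × 41.12 = 164.48 s.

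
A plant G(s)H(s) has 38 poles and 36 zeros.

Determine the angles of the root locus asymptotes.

n - m = 38 - 36 = 2. Angles: θk = (2k + 1)·180°/2 = 90°, 270°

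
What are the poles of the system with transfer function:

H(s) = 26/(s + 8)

Pole is where denominator = 0: s + 8 = 0, so s = -8.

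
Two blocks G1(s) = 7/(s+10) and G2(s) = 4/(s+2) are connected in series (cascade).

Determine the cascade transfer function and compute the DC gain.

Series: multiply transfer functions. G_eq = 7/(s+10) × 4/(s+2) = 28/((s+10)(s+2)). DC gain = 28/(10×2) = 1.4.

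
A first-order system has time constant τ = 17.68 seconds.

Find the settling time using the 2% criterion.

For first-order system, 2% settling time ≈ 4τ = 4 × 17.68 = 70.72 s.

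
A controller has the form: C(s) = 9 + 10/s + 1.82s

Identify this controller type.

This is a Proportional-Integral-Derivative (PID) controller.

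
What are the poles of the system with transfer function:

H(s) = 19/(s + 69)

Pole is where denominator = 0: s + 69 = 0, so s = -69.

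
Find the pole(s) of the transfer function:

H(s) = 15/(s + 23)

Pole is where denominator = 0: s + 23 = 0, so s = -23.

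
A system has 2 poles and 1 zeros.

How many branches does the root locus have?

Root locus has n branches where n = number of poles = 2.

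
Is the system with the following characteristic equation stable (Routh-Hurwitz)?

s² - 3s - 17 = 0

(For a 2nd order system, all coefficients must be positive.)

Coefficients: 1, -3, -17. b=-3, c=-17 not positive, so system is unstable.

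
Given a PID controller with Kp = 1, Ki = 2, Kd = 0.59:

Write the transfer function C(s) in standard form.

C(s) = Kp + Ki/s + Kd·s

Substituting values: C(s) = 1 + 2/s + 0.59s = (0.59s² + s + 2)/s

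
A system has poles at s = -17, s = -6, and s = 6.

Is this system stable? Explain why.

Pole(s) at s = 6 are not in the left half-plane. System is unstable.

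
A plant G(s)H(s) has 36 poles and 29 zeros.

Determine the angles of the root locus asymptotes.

n - m = 36 - 29 = 7. Angles: θk = (2k + 1)·180°/7 = 25.71°, 77.14°, 128.57°, 180°, 231.43°, 282.86°, 334.29°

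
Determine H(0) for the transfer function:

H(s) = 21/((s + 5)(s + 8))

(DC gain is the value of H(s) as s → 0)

DC gain = H(0) = 21/(5 × 8) = 21/40 = 0.525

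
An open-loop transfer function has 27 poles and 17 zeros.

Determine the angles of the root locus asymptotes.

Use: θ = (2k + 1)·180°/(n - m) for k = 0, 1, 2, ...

n - m = 27 - 17 = 10. Angles: θk = (2k + 1)·180°/10 = 18°, 54°, 90°, 126°, 162°, 198°, 234°, 270°, 306°, 342°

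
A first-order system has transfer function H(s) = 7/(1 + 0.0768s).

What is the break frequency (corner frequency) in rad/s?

Corner frequency = 1/τ = 1/0.0768 = 13.021 rad/s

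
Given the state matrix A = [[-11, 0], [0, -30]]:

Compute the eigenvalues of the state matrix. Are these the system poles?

For diagonal matrix, eigenvalues are diagonal entries: λ₁ = -11, λ₂ = -30. Eigenvalues of A = system poles.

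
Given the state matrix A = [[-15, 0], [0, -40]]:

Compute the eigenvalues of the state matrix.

For diagonal matrix, eigenvalues are diagonal entries: λ₁ = -15, λ₂ = -40.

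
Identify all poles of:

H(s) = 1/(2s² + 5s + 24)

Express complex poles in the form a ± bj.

Discriminant = 5² - 4×2×24 = 25 - 192 = -167 < 0, so the poles are a complex conjugate pair s = (-5 ± j√167)/(2×2). Real part = -5/(2×2) = -5/4 = -1.25; imaginary part = ±√167/(2×2) ≈ 3.2307. Poles: s = -1.25 ± 3.2307j.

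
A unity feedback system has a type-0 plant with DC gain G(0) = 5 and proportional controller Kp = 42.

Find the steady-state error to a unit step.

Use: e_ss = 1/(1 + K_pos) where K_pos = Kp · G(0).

K_pos = Kp · G(0) = 42 × 5 = 210. e_ss = 1/(1 + 210) = 0.0047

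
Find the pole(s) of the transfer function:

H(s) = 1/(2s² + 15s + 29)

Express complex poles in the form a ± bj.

Discriminant = 15² - 4×2×29 = 225 - 232 = -7 < 0, so the poles are a complex conjugate pair s = (-15 ± j√7)/(2×2). Real part = -15/(2×2) = -15/4 = -3.75; imaginary part = ±√7/(2×2) ≈ 0.6614. Poles: s = -3.75 ± 0.6614j.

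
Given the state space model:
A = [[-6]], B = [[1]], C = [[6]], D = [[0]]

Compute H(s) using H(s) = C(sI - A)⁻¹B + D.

(sI - A)⁻¹ = 1/(s + 6). H(s) = 6 × 1/(s + 6) + 0 = 6/(s + 6).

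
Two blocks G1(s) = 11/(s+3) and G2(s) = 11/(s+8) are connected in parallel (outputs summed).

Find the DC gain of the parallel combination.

Parallel: G_eq = G1 + G2. DC gain = G1(0) + G2(0) = 11/3 + 11/8 = 3.6667 + 1.375 = 5.0417.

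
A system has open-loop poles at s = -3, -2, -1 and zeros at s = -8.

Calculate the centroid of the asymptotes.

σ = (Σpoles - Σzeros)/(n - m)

σ = (Σpoles - Σzeros)/(n - m) = (-6 - (-8))/(3 - 1) = 2/2 = 1.0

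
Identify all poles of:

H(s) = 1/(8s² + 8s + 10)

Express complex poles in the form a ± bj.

Discriminant = 8² - 4×8×10 = 64 - 320 = -256 < 0, so the poles are a complex conjugate pair s = (-8 ± j√256)/(2×8). Real part = -8/(2×8) = -8/16 = -0.5; imaginary part = ±√256/(2×8) = 16/16 = 1. Poles: s = -0.5 ± 1j.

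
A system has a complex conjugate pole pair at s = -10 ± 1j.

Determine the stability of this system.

Real part of poles is -10 (< 0, left half-plane). Stable.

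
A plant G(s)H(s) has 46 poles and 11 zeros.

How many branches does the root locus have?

Root locus has n branches where n = number of poles = 46.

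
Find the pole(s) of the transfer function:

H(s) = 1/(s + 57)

Pole is where denominator = 0: s + 57 = 0, so s = -57.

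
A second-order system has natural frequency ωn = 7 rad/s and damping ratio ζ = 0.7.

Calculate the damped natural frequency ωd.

ωd = ωn√(1 - ζ²) = 7√(1 - 0.7²) = 5.0 rad/s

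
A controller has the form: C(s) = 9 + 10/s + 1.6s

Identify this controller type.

This is a Proportional-Integral-Derivative (PID) controller.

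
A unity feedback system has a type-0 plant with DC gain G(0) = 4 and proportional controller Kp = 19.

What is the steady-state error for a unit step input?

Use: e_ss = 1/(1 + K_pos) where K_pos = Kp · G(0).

K_pos = Kp · G(0) = 19 × 4 = 76. e_ss = 1/(1 + 76) = 0.0130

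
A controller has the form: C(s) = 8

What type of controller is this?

This is a Proportional (P) controller.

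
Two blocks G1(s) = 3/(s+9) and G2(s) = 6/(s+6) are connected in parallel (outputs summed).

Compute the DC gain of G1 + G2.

Parallel: G_eq = G1 + G2. DC gain = G1(0) + G2(0) = 3/9 + 6/6 = 0.3333 + 1 = 1.3333.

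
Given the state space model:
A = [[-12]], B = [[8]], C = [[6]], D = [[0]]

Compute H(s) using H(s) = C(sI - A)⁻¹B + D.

(sI - A)⁻¹ = 1/(s + 12). H(s) = 6 × 8/(s + 12) + 0 = 48/(s + 12).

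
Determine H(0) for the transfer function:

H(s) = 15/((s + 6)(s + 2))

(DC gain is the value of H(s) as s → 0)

DC gain = H(0) = 15/(6 × 2) = 15/12 = 1.25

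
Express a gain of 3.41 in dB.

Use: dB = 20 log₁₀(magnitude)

dB = 20 log₁₀(3.41) = 10.7 dB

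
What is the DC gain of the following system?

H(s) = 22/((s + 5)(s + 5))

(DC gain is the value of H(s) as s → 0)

DC gain = H(0) = 22/(5 × 5) = 22/25 = 0.88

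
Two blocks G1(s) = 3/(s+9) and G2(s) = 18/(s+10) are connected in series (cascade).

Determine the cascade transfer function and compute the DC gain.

Series: multiply transfer functions. G_eq = 3/(s+9) × 18/(s+10) = 54/((s+9)(s+10)). DC gain = 54/(9×10) = 0.6.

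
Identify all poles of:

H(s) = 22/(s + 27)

Pole is where denominator = 0: s + 27 = 0, so s = -27.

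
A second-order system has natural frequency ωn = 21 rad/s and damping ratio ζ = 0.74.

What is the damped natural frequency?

ωd = ωn√(1 - ζ²) = 21√(1 - 0.74²) = 14.12 rad/s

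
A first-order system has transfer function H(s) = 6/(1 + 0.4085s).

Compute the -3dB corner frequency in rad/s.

Corner frequency = 1/τ = 1/0.4085 = 2.448 rad/s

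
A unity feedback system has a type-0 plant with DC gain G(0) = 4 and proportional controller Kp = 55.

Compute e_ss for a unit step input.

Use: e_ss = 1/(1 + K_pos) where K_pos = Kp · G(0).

K_pos = Kp · G(0) = 55 × 4 = 220. e_ss = 1/(1 + 220) = 0.0045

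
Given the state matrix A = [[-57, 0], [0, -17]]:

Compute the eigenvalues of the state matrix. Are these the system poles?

For diagonal matrix, eigenvalues are diagonal entries: λ₁ = -57, λ₂ = -17. Eigenvalues of A = system poles.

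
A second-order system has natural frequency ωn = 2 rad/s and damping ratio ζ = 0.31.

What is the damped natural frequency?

ωd = ωn√(1 - ζ²) = 2√(1 - 0.31²) = 1.9 rad/s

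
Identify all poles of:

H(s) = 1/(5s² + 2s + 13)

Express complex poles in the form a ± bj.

Discriminant = 2² - 4×5×13 = 4 - 260 = -256 < 0, so the poles are a complex conjugate pair s = (-2 ± j√256)/(2×5). Real part = -2/(2×5) = -2/10 = -0.2; imaginary part = ±√256/(2×5) = 16/10 = 1.6. Poles: s = -0.2 ± 1.6j.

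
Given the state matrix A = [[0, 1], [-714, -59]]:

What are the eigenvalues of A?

det(A - λI) = λ² - (-59)λ + 714 = (λ - (-17))(λ - (-42)). Eigenvalues: -17, -42.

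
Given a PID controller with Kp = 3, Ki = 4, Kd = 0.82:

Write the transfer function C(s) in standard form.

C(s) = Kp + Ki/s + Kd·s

Substituting values: C(s) = 3 + 4/s + 0.82s = (0.82s² + 3s + 4)/s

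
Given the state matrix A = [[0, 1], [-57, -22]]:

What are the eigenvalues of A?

det(A - λI) = λ² - (-22)λ + 57 = (λ - (-3))(λ - (-19)). Eigenvalues: -3, -19.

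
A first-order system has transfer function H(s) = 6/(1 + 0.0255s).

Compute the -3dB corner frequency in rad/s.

Corner frequency = 1/τ = 1/0.0255 = 39.216 rad/s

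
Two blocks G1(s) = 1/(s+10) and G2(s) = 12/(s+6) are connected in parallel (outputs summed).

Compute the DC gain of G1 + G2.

Parallel: G_eq = G1 + G2. DC gain = G1(0) + G2(0) = 1/10 + 12/6 = 0.1 + 2 = 2.1.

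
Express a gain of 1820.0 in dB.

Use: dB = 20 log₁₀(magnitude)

dB = 20 log₁₀(1820.0) = 65.2 dB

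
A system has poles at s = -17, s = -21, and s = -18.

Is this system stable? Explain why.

All poles are in the left half-plane. System is stable.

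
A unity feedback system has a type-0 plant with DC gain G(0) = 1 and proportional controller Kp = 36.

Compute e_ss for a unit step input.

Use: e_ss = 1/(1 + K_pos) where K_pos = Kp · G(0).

K_pos = Kp · G(0) = 36 × 1 = 36. e_ss = 1/(1 + 36) = 0.0270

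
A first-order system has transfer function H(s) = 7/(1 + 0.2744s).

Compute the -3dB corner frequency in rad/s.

Corner frequency = 1/τ = 1/0.2744 = 3.644 rad/s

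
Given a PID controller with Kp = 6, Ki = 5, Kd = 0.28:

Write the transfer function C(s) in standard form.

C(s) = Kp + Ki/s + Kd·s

Substituting values: C(s) = 6 + 5/s + 0.28s = (0.28s² + 6s + 5)/s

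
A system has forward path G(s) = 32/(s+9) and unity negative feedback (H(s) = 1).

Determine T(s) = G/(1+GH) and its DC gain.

T(s) = G/(1+GH) = [32/(s+9)] / [1 + 32/(s+9)] = 32/(s+9+32) = 32/(s+41). DC gain = 32/41 = 0.7805.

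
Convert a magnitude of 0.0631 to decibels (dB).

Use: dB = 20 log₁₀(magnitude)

dB = 20 log₁₀(0.0631) = -24.0 dB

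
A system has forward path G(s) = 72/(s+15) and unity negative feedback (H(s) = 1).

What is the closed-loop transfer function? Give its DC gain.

T(s) = G/(1+GH) = [72/(s+15)] / [1 + 72/(s+15)] = 72/(s+15+72) = 72/(s+87). DC gain = 72/87 = 0.8276.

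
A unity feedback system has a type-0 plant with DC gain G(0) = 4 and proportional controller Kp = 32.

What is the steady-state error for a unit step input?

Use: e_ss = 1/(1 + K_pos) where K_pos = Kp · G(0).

K_pos = Kp · G(0) = 32 × 4 = 128. e_ss = 1/(1 + 128) = 0.0078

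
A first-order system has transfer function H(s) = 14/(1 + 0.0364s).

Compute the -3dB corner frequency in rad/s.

Corner frequency = 1/τ = 1/0.0364 = 27.473 rad/s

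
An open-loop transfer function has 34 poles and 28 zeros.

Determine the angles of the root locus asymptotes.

n - m = 34 - 28 = 6. Angles: θk = (2k + 1)·180°/6 = 30°, 90°, 150°, 210°, 270°, 330°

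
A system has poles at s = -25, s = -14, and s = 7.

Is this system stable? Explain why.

Pole(s) at s = 7 are not in the left half-plane. System is unstable.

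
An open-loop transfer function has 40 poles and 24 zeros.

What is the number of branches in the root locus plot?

Root locus has n branches where n = number of poles = 40.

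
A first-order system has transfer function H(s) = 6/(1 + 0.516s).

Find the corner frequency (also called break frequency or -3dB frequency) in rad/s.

Corner frequency = 1/τ = 1/0.516 = 1.938 rad/s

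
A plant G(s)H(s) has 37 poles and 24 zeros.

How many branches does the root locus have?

Root locus has n branches where n = number of poles = 37.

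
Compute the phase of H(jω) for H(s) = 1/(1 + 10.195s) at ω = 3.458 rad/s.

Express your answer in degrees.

Phase = -arctan(ωτ) = -arctan(3.458 × 10.195) = -88.4°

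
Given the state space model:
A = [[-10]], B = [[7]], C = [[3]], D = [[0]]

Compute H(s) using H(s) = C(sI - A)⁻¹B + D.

(sI - A)⁻¹ = 1/(s + 10). H(s) = 3 × 7/(s + 10) + 0 = 21/(s + 10).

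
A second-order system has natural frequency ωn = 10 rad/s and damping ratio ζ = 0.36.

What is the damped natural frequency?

ωd = ωn√(1 - ζ²) = 10√(1 - 0.36²) = 9.33 rad/s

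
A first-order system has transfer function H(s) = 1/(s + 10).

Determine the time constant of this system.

For H(s) = 1/(s + 1/τ), the pole is at -1/τ = -10, so τ = 1/10 = 0.1 s.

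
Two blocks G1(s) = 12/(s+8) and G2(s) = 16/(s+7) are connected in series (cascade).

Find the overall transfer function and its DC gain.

Series: multiply transfer functions. G_eq = 12/(s+8) × 16/(s+7) = 192/((s+8)(s+7)). DC gain = 192/(8×7) = 3.4286.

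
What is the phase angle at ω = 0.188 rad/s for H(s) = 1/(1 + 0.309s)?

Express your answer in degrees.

Phase = -arctan(ωτ) = -arctan(0.188 × 0.309) = -3.3°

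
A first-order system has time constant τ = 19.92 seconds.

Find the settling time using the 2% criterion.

For first-order system, 2% settling time ≈ 4τ = 4 × 19.92 = 79.68 s.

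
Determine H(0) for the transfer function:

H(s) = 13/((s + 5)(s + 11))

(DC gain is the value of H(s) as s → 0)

DC gain = H(0) = 13/(5 × 11) = 13/55 = 0.2364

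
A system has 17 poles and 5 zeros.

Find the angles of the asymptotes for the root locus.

n - m = 17 - 5 = 12. Angles: θk = (2k + 1)·180°/12 = 15°, 45°, 75°, 105°, 135°, 165°, 195°, 225°, 255°, 285°, 315°, 345°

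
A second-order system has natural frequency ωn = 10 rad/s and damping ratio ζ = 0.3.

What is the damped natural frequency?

ωd = ωn√(1 - ζ²) = 10√(1 - 0.3²) = 9.54 rad/s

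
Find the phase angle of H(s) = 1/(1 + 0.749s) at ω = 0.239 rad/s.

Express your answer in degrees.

Phase = -arctan(ωτ) = -arctan(0.239 × 0.749) = -10.1°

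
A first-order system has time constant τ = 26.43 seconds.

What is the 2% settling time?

For first-order system, 2% settling time ≈ 4τ = 4 × 26.43 = 105.72 s.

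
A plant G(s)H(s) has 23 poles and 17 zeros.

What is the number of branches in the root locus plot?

Root locus has n branches where n = number of poles = 23.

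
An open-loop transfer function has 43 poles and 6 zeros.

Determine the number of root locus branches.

Root locus has n branches where n = number of poles = 43.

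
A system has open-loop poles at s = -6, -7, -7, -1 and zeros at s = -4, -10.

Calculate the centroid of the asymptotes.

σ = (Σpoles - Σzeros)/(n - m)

σ = (Σpoles - Σzeros)/(n - m) = (-21 - (-14))/(4 - 2) = -7/2 = -3.5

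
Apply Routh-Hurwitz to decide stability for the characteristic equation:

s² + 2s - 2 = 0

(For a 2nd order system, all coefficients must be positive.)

Coefficients: 1, 2, -2. c=-2 not positive, so system is unstable.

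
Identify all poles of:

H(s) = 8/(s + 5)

Pole is where denominator = 0: s + 5 = 0, so s = -5.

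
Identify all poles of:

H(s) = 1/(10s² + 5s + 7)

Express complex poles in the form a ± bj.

Discriminant = 5² - 4×10×7 = 25 - 280 = -255 < 0, so the poles are a complex conjugate pair s = (-5 ± j√255)/(2×10). Real part = -5/(2×10) = -5/20 = -0.25; imaginary part = ±√255/(2×10) ≈ 0.7984. Poles: s = -0.25 ± 0.7984j.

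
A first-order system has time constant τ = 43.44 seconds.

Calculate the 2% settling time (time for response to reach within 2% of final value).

For first-order system, 2% settling time ≈ 4τ = 4 × 43.44 = 173.76 s.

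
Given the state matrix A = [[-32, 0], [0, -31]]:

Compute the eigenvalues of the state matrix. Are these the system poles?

For diagonal matrix, eigenvalues are diagonal entries: λ₁ = -32, λ₂ = -31. Eigenvalues of A = system poles.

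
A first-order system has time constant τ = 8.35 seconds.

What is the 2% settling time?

For first-order system, 2% settling time ≈ 4τ = 4 × 8.35 = 33.4 s.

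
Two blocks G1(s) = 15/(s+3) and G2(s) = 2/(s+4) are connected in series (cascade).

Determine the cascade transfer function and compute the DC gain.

Series: multiply transfer functions. G_eq = 15/(s+3) × 2/(s+4) = 30/((s+3)(s+4)). DC gain = 30/(3×4) = 2.5.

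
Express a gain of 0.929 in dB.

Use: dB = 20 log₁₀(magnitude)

dB = 20 log₁₀(0.929) = -0.6 dB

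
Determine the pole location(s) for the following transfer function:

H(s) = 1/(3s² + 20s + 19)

Discriminant = 20² - 4×3×19 = 400 - 228 = 172 > 0, so two distinct real poles. Using quadratic formula: s = (-20 ± √172)/(2×3) = (-20 ± √172)/6, with √172 ≈ 13.1149. s₁ ≈ -1.1475, s₂ ≈ -5.5191. Poles: s₁ = -1.1475, s₂ = -5.5191.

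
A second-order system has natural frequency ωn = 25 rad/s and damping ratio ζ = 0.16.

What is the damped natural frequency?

ωd = ωn√(1 - ζ²) = 25√(1 - 0.16²) = 24.68 rad/s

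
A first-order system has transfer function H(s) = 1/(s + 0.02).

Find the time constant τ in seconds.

For H(s) = 1/(s + 1/τ), the pole is at -1/τ = -0.02, so τ = 1/0.02 = 50 s.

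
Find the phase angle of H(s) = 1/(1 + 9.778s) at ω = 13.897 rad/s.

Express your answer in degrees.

Phase = -arctan(ωτ) = -arctan(13.897 × 9.778) = -89.6°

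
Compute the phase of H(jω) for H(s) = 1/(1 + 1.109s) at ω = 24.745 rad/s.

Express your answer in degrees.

Phase = -arctan(ωτ) = -arctan(24.745 × 1.109) = -87.9°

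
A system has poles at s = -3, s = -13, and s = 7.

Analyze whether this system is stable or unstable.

Pole(s) at s = 7 are not in the left half-plane. System is unstable.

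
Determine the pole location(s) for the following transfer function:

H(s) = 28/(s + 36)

Pole is where denominator = 0: s + 36 = 0, so s = -36.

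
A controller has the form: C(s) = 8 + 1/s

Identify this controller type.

This is a Proportional-Integral (PI) controller.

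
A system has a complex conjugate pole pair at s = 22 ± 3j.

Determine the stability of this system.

Real part of poles is 22 (> 0, right half-plane). Unstable.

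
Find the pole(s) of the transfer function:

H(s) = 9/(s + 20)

Pole is where denominator = 0: s + 20 = 0, so s = -20.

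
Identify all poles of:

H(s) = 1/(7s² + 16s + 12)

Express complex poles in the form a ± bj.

Discriminant = 16² - 4×7×12 = 256 - 336 = -80 < 0, so the poles are a complex conjugate pair s = (-16 ± j√80)/(2×7). Real part = -16/(2×7) = -16/14 ≈ -1.1429; imaginary part = ±√80/(2×7) ≈ 0.6389. Poles: s = -1.1429 ± 0.6389j.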